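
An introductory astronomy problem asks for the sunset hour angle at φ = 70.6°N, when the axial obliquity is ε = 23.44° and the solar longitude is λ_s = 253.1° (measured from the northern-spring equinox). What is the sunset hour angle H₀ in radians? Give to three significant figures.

H₀ = 0.00 rad

Solar declination: sin δ = sin ε · sin λ_s = sin 23.44° × sin 253.1° = -0.38061, so δ = -22.371°.
cos H₀ = −tan φ · tan δ = 1.1688 ≥ 1, so the Sun never rises (polar night) and H₀ = 0.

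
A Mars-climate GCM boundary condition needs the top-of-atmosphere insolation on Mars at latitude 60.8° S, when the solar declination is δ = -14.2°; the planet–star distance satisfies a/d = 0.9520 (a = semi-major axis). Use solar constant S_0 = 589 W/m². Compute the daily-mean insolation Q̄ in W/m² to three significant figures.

Q̄ ≈ 146 W/m²

cos h₀ = −tan(-60.8°) tan(-14.200°) = -0.4528, h₀ = 2.0407 rad.
Bracket: h₀ sin ϕ sin δ + cos ϕ cos δ sin h₀ = 2.0407×-0.87292×-0.24531 + 0.48786×0.96945×0.89163 = 0.436987 + 0.421702 = 0.858689.
Inverse-square distance factor (a/d)² = 0.9520² = 0.906304.
Q̄ = (S_0/π) × 0.906304 × [bracket] = (589/π) × 0.906304 × 0.858689 = 145.9 W/m².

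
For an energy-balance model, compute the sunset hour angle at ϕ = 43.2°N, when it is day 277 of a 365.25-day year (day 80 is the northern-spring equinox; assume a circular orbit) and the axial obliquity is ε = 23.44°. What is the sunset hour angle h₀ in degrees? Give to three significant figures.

Solar longitude: L_s = 360° × (277 − 80)/365.25 = 194.168°.
sin δ = sin 23.44° × sin 194.168° = -0.09737, so δ = -5.588°.
cos h₀ = −tan ϕ · tan δ = −tan(+43.2°) × tan(-5.588°) = 0.0919, so h₀ = 1.4788 rad = 84.73°.

h₀ = 84.7°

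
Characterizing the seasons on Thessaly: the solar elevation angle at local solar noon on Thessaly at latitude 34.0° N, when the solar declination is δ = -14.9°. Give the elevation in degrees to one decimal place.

41.1°

At local noon the hour angle is zero, so the zenith angle equals |φ − δ| = |+34.0° − (-14.900°)| = 48.900°.
Elevation = 90° − 48.900° = 41.1°.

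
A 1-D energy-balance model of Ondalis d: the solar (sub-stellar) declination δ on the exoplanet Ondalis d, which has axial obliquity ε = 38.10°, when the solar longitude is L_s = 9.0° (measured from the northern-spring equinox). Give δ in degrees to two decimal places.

δ = +5.54°

sin δ = sin ε · sin L_s = sin 38.10° × sin 9.0° = 0.096526.
δ = arcsin(0.096526) = +5.54°.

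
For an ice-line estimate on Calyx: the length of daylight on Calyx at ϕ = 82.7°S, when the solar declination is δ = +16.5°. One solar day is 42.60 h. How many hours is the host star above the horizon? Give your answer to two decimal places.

0.00 h

cos h₀ = −tan ϕ · tan δ = 2.3123 ≥ 1, so the host star never rises (polar night) and h₀ = 0.
Daylight = 2h₀/(2π) × 42.60 h = (0.0000/π) × 42.60 = 0.00 h.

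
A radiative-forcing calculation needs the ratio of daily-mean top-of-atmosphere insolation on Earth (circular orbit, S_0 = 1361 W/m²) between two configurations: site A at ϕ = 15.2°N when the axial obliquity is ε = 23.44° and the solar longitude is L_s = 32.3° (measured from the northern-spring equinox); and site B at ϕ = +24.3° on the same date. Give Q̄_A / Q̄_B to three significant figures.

— Configuration A (ϕ=+15.2°):
Solar declination: sin δ = sin ε · sin L_s = sin 23.44° × sin 32.3° = 0.21256, so δ = +12.272°.
cos h₀ = −tan(+15.2°) tan(+12.272°) = -0.0591, h₀ = 1.6299 rad.
Bracket: h₀ sin ϕ sin δ + cos ϕ cos δ sin h₀ = 1.6299×0.26219×0.21256 + 0.96502×0.97715×0.99825 = 0.090836 + 0.941319 = 1.032155.
Q̄ = (S_0/π) × [bracket] = (1361/π) × 1.032155 = 447.15 W/m².
— Configuration B (ϕ=+24.3°):
cos h₀ = −tan(+24.3°) tan(+12.272°) = -0.0982, h₀ = 1.6692 rad.
Bracket: h₀ sin ϕ sin δ + cos ϕ cos δ sin h₀ = 1.6692×0.41151×0.21256 + 0.91140×0.97715×0.99516 = 0.146006 + 0.886264 = 1.032270.
Q̄ = (S_0/π) × [bracket] = (1361/π) × 1.032270 = 447.20 W/m².
Ratio Q̄_A / Q̄_B = 447.15 / 447.20 = 0.9999.

Q̄_A / Q̄_B ≈ 1.00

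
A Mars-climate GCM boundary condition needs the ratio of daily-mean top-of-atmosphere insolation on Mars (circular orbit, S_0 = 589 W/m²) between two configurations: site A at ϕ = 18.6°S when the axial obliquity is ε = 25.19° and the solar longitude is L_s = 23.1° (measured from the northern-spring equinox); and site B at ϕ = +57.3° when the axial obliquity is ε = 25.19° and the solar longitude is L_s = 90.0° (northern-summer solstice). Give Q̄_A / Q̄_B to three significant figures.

Q̄_A / Q̄_B ≈ 0.716

— Configuration A (ϕ=-18.6°):
Solar declination: sin δ = sin ε · sin L_s = sin 25.19° × sin 23.1° = 0.16699, so δ = +9.613°.
cos h₀ = −tan(-18.6°) tan(+9.613°) = 0.0570, h₀ = 1.5138 rad.
Bracket: h₀ sin ϕ sin δ + cos ϕ cos δ sin h₀ = 1.5138×-0.31896×0.16699 + 0.94777×0.98596×0.99837 = -0.080630 + 0.932940 = 0.852310.
Q̄ = (S_0/π) × [bracket] = (589/π) × 0.852310 = 159.79 W/m².
— Configuration B (ϕ=+57.3°):
Solar declination: sin δ = sin ε · sin L_s = sin 25.19° × sin 90.0° = 0.42562, so δ = +25.190°.
cos h₀ = −tan(+57.3°) tan(+25.190°) = -0.7326, h₀ = 2.3930 rad.
Bracket: h₀ sin ϕ sin δ + cos ϕ cos δ sin h₀ = 2.3930×0.84151×0.42562 + 0.54024×0.90490×0.68061 = 0.857085 + 0.332725 = 1.189810.
Q̄ = (S_0/π) × [bracket] = (589/π) × 1.189810 = 223.07 W/m².
Ratio Q̄_A / Q̄_B = 159.79 / 223.07 = 0.7163.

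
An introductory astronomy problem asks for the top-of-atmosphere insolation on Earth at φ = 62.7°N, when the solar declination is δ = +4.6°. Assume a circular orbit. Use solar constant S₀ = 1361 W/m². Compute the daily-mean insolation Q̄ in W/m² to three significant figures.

cos H₀ = −tan(+62.7°) tan(+4.600°) = -0.1559, H₀ = 1.7273 rad.
Bracket: H₀ sin φ sin δ + cos φ cos δ sin H₀ = 1.7273×0.88862×0.08020 + 0.45865×0.99678×0.98778 = 0.123100 + 0.451586 = 0.574686.
Q̄ = (S₀/π) × [bracket] = (1361/π) × 0.574686 = 249.0 W/m².

Q̄ ≈ 249 W/m²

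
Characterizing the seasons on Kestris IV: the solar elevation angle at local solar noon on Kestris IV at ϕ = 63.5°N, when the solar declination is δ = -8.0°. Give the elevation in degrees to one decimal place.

At local noon the hour angle is zero, so the zenith angle equals |ϕ − δ| = |+63.5° − (-8.000°)| = 71.500°.
Elevation = 90° − 71.500° = 18.5°.

18.5°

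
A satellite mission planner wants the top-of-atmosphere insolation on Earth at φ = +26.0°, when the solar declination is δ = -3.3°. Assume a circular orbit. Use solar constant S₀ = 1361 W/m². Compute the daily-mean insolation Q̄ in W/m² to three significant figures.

cos H₀ = −tan(+26.0°) tan(-3.300°) = 0.0281, H₀ = 1.5427 rad.
Bracket: H₀ sin φ sin δ + cos φ cos δ sin H₀ = 1.5427×0.43837×-0.05756 + 0.89879×0.99834×0.99960 = -0.038926 + 0.896939 = 0.858013.
Q̄ = (S₀/π) × [bracket] = (1361/π) × 0.858013 = 371.7 W/m².

Q̄ ≈ 372 W/m²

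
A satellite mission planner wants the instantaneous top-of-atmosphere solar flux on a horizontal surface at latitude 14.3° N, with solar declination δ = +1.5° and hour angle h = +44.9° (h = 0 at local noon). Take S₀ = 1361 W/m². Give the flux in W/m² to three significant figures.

cos θ_z = sin φ sin δ + cos φ cos δ cos h = 0.006466 + 0.686157 = 0.692623.
Flux = S₀ · cos θ_z = 1361 × 0.692623 = 942.7 W/m².

943 W/m²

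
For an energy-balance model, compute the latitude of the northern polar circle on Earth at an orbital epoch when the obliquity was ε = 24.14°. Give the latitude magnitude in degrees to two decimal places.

The polar circle is the lowest latitude that experiences at least one full rotation of continuous daylight at the northern-summer solstice; it lies at |ϕ| = 90° − ε = 90° − 24.14° = 65.86°.

65.86°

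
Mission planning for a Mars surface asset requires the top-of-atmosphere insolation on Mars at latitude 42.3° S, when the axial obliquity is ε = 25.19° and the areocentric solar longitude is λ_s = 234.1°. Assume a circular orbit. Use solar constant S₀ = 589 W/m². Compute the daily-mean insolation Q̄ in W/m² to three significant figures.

Q̄ ≈ 206 W/m²

sin δ = sin 25.19° × sin 234.1° = -0.34477, so δ = -20.168°.
cos H₀ = −tan(-42.3°) tan(-20.168°) = -0.3342, H₀ = 1.9116 rad.
Bracket: H₀ sin φ sin δ + cos φ cos δ sin H₀ = 1.9116×-0.67301×-0.34477 + 0.73963×0.93869×0.94250 = 0.443556 + 0.654362 = 1.097918.
Q̄ = (S₀/π) × [bracket] = (589/π) × 1.097918 = 205.8 W/m².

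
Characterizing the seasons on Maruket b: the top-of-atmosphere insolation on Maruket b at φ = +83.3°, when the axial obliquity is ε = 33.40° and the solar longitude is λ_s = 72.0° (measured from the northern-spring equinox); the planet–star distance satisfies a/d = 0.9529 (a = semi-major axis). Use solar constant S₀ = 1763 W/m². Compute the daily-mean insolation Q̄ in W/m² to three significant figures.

Q̄ ≈ 832 W/m²

Solar declination: sin δ = sin ε · sin λ_s = sin 33.40° × sin 72.0° = 0.52354, so δ = +31.570°.
cos H₀ = −tan(+83.3°) tan(+31.570°) = -5.2308 ≤ −1 ⇒ polar day, H₀ = π.
Bracket: H₀ sin φ sin δ + cos φ cos δ sin H₀ = 3.1416×0.99317×0.52354 + 0.11667×0.85200×0.00000 = 1.633520 + 0.000000 = 1.633520.
Inverse-square distance factor (a/d)² = 0.9529² = 0.908018.
Q̄ = (S₀/π) × 0.908018 × [bracket] = (1763/π) × 0.908018 × 1.633520 = 832.4 W/m².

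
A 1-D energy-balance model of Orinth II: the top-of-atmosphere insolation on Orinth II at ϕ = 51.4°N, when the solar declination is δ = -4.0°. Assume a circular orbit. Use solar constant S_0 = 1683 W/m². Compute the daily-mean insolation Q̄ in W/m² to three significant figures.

cos h₀ = −tan(+51.4°) tan(-4.000°) = 0.0876, h₀ = 1.4831 rad.
Bracket: h₀ sin ϕ sin δ + cos ϕ cos δ sin h₀ = 1.4831×0.78152×-0.06976 + 0.62388×0.99756×0.99616 = -0.080857 + 0.619968 = 0.539111.
Q̄ = (S_0/π) × [bracket] = (1683/π) × 0.539111 = 288.8 W/m².

Q̄ ≈ 289 W/m²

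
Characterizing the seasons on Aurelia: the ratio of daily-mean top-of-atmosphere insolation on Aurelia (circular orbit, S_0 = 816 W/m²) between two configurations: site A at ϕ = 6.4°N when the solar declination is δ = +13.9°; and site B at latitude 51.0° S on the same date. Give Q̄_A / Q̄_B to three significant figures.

Q̄_A / Q̄_B ≈ 2.91

— Configuration A (ϕ=+6.4°):
cos h₀ = −tan(+6.4°) tan(+13.900°) = -0.0278, h₀ = 1.5986 rad.
Bracket: h₀ sin ϕ sin δ + cos ϕ cos δ sin h₀ = 1.5986×0.11147×0.24023 + 0.99377×0.97072×0.99961 = 0.042808 + 0.964296 = 1.007104.
Q̄ = (S_0/π) × [bracket] = (816/π) × 1.007104 = 261.59 W/m².
— Configuration B (ϕ=-51.0°):
cos h₀ = −tan(-51.0°) tan(+13.900°) = 0.3056, h₀ = 1.2602 rad.
Bracket: h₀ sin ϕ sin δ + cos ϕ cos δ sin h₀ = 1.2602×-0.77715×0.24023 + 0.62932×0.97072×0.95216 = -0.235273 + 0.581668 = 0.346395.
Q̄ = (S_0/π) × [bracket] = (816/π) × 0.346395 = 89.973 W/m².
Ratio Q̄_A / Q̄_B = 261.59 / 89.973 = 2.907.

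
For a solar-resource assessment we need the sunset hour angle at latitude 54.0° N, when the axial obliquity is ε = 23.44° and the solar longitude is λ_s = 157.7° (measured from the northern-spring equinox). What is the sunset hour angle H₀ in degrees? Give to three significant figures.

Solar declination: sin δ = sin ε · sin λ_s = sin 23.44° × sin 157.7° = 0.15094, so δ = +8.682°.
cos H₀ = −tan φ · tan δ = −tan(+54.0°) × tan(+8.682°) = -0.2102, so H₀ = 1.7825 rad = 102.13°.

H₀ = 102°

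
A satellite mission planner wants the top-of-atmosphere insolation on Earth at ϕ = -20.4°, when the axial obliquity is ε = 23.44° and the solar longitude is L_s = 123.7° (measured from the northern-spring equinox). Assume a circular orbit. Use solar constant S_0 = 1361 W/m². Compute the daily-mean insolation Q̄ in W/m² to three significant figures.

Solar declination: sin δ = sin ε · sin L_s = sin 23.44° × sin 123.7° = 0.33094, so δ = +19.326°.
cos h₀ = −tan(-20.4°) tan(+19.326°) = 0.1304, h₀ = 1.4400 rad.
Bracket: h₀ sin ϕ sin δ + cos ϕ cos δ sin h₀ = 1.4400×-0.34857×0.33094 + 0.93728×0.94365×0.99146 = -0.166112 + 0.876911 = 0.710799.
Q̄ = (S_0/π) × [bracket] = (1361/π) × 0.710799 = 307.9 W/m².

Q̄ ≈ 308 W/m²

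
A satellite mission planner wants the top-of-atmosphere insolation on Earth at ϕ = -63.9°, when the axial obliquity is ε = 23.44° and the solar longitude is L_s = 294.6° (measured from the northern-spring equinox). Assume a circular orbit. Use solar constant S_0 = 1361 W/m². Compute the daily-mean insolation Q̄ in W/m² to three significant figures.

Solar declination: sin δ = sin ε · sin L_s = sin 23.44° × sin 294.6° = -0.36168, so δ = -21.204°.
cos h₀ = −tan(-63.9°) tan(-21.204°) = -0.7919, h₀ = 2.4847 rad.
Bracket: h₀ sin ϕ sin δ + cos ϕ cos δ sin h₀ = 2.4847×-0.89803×-0.36168 + 0.43994×0.93230×0.61065 = 0.807029 + 0.250462 = 1.057491.
Q̄ = (S_0/π) × [bracket] = (1361/π) × 1.057491 = 458.1 W/m².

Q̄ ≈ 458 W/m²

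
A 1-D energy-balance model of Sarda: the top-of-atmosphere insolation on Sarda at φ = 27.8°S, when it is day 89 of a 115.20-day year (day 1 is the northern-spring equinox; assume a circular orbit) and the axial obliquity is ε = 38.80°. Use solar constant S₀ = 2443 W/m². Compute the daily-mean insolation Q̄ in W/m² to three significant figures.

Q̄ ≈ 941 W/m²

Solar longitude: λ_s = 360° × (89 − 1)/115.20 = 275.000°.
sin δ = sin 38.80° × sin 275.000° = -0.62422, so δ = -38.625°.
cos H₀ = −tan(-27.8°) tan(-38.625°) = -0.4213, H₀ = 2.0056 rad.
Bracket: H₀ sin φ sin δ + cos φ cos δ sin H₀ = 2.0056×-0.46639×-0.62422 + 0.88458×0.78125×0.90694 = 0.583890 + 0.626766 = 1.210656.
Q̄ = (S₀/π) × [bracket] = (2443/π) × 1.210656 = 941.4 W/m².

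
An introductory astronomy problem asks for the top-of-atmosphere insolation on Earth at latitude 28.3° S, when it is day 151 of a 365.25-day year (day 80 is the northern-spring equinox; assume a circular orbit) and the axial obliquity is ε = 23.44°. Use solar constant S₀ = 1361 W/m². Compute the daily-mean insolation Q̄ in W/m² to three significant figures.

Solar longitude: λ_s = 360° × (151 − 80)/365.25 = 69.979°.
sin δ = sin 23.44° × sin 69.979° = 0.37375, so δ = +21.947°.
cos H₀ = −tan(-28.3°) tan(+21.947°) = 0.2170, H₀ = 1.3521 rad.
Bracket: H₀ sin φ sin δ + cos φ cos δ sin H₀ = 1.3521×-0.47409×0.37375 + 0.88048×0.92753×0.97618 = -0.239580 + 0.797218 = 0.557638.
Q̄ = (S₀/π) × [bracket] = (1361/π) × 0.557638 = 241.6 W/m².

Q̄ ≈ 242 W/m²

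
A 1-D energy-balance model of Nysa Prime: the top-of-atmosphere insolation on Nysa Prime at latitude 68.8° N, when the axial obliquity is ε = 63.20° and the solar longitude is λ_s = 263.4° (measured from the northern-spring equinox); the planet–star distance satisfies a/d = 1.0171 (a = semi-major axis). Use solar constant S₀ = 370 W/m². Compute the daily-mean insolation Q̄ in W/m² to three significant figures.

Q̄ ≈ 0.00 W/m²

Solar declination: sin δ = sin ε · sin λ_s = sin 63.20° × sin 263.4° = -0.88667, so δ = -62.458°.
cos H₀ = −tan(+68.8°) tan(-62.458°) = 4.9437 ≥ 1 ⇒ polar night, H₀ = 0 and Q̄ = 0.
Inverse-square distance factor (a/d)² = 1.0171² = 1.034492.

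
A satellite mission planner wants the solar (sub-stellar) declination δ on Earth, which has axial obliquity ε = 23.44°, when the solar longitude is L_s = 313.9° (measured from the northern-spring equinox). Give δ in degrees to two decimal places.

sin δ = sin ε · sin L_s = sin 23.44° × sin 313.9° = -0.286627.
δ = arcsin(-0.286627) = -16.66°.

δ = -16.66°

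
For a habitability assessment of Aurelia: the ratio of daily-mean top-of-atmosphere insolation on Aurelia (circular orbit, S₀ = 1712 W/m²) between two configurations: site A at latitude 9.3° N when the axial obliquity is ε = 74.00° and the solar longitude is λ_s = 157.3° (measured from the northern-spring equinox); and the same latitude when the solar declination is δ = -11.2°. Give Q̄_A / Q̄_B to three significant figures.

— Configuration A (φ=+9.3°):
Solar declination: sin δ = sin ε · sin λ_s = sin 74.00° × sin 157.3° = 0.37096, so δ = +21.775°.
cos H₀ = −tan(+9.3°) tan(+21.775°) = -0.0654, H₀ = 1.6363 rad.
Bracket: H₀ sin φ sin δ + cos φ cos δ sin H₀ = 1.6363×0.16160×0.37096 + 0.98686×0.92865×0.99786 = 0.098091 + 0.914486 = 1.012577.
Q̄ = (S₀/π) × [bracket] = (1712/π) × 1.012577 = 551.80 W/m².
— Configuration B (φ=+9.3°):
cos H₀ = −tan(+9.3°) tan(-11.200°) = 0.0324, H₀ = 1.5384 rad.
Bracket: H₀ sin φ sin δ + cos φ cos δ sin H₀ = 1.5384×0.16160×-0.19423 + 0.98686×0.98096×0.99947 = -0.048287 + 0.967557 = 0.919270.
Q̄ = (S₀/π) × [bracket] = (1712/π) × 0.919270 = 500.95 W/m².
Ratio Q̄_A / Q̄_B = 551.80 / 500.95 = 1.102.

Q̄_A / Q̄_B ≈ 1.10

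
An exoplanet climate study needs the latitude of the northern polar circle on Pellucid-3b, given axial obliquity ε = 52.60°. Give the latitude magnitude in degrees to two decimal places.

The polar circle is the lowest latitude that experiences at least one full rotation of continuous daylight at the northern-summer solstice; it lies at |φ| = 90° − ε = 90° − 52.60° = 37.40°.

37.40°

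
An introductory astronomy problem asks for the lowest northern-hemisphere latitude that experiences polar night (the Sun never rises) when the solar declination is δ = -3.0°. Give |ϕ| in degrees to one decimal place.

Polar night requires cos h₀ = −tan ϕ tan δ ≥ 1, i.e. tan ϕ tan δ ≤ −1.
The boundary is |tan ϕ| · |tan δ| = 1, so |ϕ| = 90° − |δ| = 90° − 3.0° = 87.0° in the northern hemisphere.

|ϕ| = 87.0°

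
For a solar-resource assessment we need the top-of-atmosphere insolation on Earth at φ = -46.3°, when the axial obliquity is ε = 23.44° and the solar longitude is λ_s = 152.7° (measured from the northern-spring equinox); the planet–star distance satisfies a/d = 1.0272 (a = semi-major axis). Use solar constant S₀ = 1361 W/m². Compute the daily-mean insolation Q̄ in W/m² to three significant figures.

Solar declination: sin δ = sin ε · sin λ_s = sin 23.44° × sin 152.7° = 0.18245, so δ = +10.512°.
cos H₀ = −tan(-46.3°) tan(+10.512°) = 0.1942, H₀ = 1.3754 rad.
Bracket: H₀ sin φ sin δ + cos φ cos δ sin H₀ = 1.3754×-0.72297×0.18245 + 0.69088×0.98322×0.98097 = -0.181423 + 0.666360 = 0.484937.
Inverse-square distance factor (a/d)² = 1.0272² = 1.055140.
Q̄ = (S₀/π) × 1.055140 × [bracket] = (1361/π) × 1.055140 × 0.484937 = 221.7 W/m².

Q̄ ≈ 222 W/m²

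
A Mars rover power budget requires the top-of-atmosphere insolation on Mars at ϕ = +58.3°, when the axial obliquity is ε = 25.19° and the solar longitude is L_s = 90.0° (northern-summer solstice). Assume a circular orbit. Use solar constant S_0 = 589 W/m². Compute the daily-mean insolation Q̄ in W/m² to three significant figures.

Q̄ ≈ 223 W/m²

Solar declination: sin δ = sin ε · sin L_s = sin 25.19° × sin 90.0° = 0.42562, so δ = +25.190°.
cos h₀ = −tan(+58.3°) tan(+25.190°) = -0.7616, h₀ = 2.4365 rad.
Bracket: h₀ sin ϕ sin δ + cos ϕ cos δ sin h₀ = 2.4365×0.85081×0.42562 + 0.52547×0.90490×0.64809 = 0.882310 + 0.308165 = 1.190475.
Q̄ = (S_0/π) × [bracket] = (589/π) × 1.190475 = 223.2 W/m².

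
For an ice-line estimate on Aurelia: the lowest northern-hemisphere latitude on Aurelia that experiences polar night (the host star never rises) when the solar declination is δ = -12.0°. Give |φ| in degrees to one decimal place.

|φ| = 78.0°

Polar night requires cos H₀ = −tan φ tan δ ≥ 1, i.e. tan φ tan δ ≤ −1.
The boundary is |tan φ| · |tan δ| = 1, so |φ| = 90° − |δ| = 90° − 12.0° = 78.0° in the northern hemisphere.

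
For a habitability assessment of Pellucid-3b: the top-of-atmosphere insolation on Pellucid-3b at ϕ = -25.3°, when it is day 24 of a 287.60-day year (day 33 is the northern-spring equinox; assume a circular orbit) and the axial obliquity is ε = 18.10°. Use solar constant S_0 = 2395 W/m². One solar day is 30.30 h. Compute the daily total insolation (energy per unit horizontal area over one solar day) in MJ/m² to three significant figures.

78.5 MJ/m²

Solar longitude: L_s = 360° × (24 − 33)/287.60 = -11.266°, i.e. -11.266° + 360° = 348.734°.
sin δ = sin 18.10° × sin 348.734° = -0.06069, so δ = -3.480°.
cos h₀ = −tan(-25.3°) tan(-3.480°) = -0.0287, h₀ = 1.5995 rad.
Bracket: h₀ sin ϕ sin δ + cos ϕ cos δ sin h₀ = 1.5995×-0.42736×-0.06069 + 0.90408×0.99816×0.99959 = 0.041485 + 0.902047 = 0.943532.
Q̄ = (S_0/π) × [bracket] = (2395/π) × 0.943532 = 719.30 W/m².
Daily total = Q̄ × 30.30 h × 3600 s/h = 719.30 × 30.30 × 3600 / 10⁶ = 78.46 MJ/m².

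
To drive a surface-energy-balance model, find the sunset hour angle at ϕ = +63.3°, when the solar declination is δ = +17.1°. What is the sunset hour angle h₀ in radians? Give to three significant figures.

h₀ = 2.23 rad

cos h₀ = −tan ϕ · tan δ = −tan(+63.3°) × tan(+17.100°) = -0.6117, so h₀ = 2.2290 rad = 127.71°.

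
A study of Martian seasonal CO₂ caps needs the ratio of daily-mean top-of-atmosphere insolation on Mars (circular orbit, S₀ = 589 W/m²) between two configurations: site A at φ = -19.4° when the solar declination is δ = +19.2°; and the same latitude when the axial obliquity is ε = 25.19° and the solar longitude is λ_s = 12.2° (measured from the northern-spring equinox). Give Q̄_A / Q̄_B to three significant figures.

— Configuration A (φ=-19.4°):
cos H₀ = −tan(-19.4°) tan(+19.200°) = 0.1226, H₀ = 1.4479 rad.
Bracket: H₀ sin φ sin δ + cos φ cos δ sin H₀ = 1.4479×-0.33216×0.32887 + 0.94322×0.94438×0.99245 = -0.158165 + 0.884033 = 0.725868.
Q̄ = (S₀/π) × [bracket] = (589/π) × 0.725868 = 136.09 W/m².
— Configuration B (φ=-19.4°):
Solar declination: sin δ = sin ε · sin λ_s = sin 25.19° × sin 12.2° = 0.08994, so δ = +5.160°.
cos H₀ = −tan(-19.4°) tan(+5.160°) = 0.0318, H₀ = 1.5390 rad.
Bracket: H₀ sin φ sin δ + cos φ cos δ sin H₀ = 1.5390×-0.33216×0.08994 + 0.94322×0.99595×0.99949 = -0.045977 + 0.938921 = 0.892944.
Q̄ = (S₀/π) × [bracket] = (589/π) × 0.892944 = 167.41 W/m².
Ratio Q̄_A / Q̄_B = 136.09 / 167.41 = 0.8129.

Q̄_A / Q̄_B ≈ 0.813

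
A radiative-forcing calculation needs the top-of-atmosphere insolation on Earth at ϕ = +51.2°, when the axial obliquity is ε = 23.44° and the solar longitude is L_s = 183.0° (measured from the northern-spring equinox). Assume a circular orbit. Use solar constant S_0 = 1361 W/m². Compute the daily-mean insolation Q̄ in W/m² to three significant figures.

Q̄ ≈ 260 W/m²

Solar declination: sin δ = sin ε · sin L_s = sin 23.44° × sin 183.0° = -0.02082, so δ = -1.193°.
cos h₀ = −tan(+51.2°) tan(-1.193°) = 0.0259, h₀ = 1.5449 rad.
Bracket: h₀ sin ϕ sin δ + cos ϕ cos δ sin h₀ = 1.5449×0.77934×-0.02082 + 0.62660×0.99978×0.99966 = -0.025067 + 0.626249 = 0.601182.
Q̄ = (S_0/π) × [bracket] = (1361/π) × 0.601182 = 260.4 W/m².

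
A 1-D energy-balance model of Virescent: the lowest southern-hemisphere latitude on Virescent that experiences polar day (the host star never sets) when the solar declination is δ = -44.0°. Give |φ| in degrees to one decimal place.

Polar day requires cos H₀ = −tan φ tan δ ≤ −1, i.e. tan φ tan δ ≥ 1.
The boundary is |tan φ| · |tan δ| = 1, so |φ| = 90° − |δ| = 90° − 44.0° = 46.0° in the southern hemisphere.

|φ| = 46.0°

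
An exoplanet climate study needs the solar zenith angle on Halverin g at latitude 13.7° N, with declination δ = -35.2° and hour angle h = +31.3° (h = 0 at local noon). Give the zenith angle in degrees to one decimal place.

θ_z = 57.2°

cos θ_z = sin ϕ sin δ + cos ϕ cos δ cos h = -0.136521 + 0.678352 = 0.541831.
θ_z = arccos(0.541831) = 57.2°.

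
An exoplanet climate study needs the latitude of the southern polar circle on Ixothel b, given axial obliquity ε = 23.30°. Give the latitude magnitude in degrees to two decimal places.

The polar circle is the lowest latitude that experiences at least one full rotation of continuous darkness at the northern-summer solstice; it lies at |φ| = 90° − ε = 90° − 23.30° = 66.70°.

66.70°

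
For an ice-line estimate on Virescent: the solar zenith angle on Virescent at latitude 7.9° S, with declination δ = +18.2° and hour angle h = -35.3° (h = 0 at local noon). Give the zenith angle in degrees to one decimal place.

cos θ_z = sin φ sin δ + cos φ cos δ cos h = -0.042929 + 0.767950 = 0.725021.
θ_z = arccos(0.725021) = 43.5°.

θ_z = 43.5°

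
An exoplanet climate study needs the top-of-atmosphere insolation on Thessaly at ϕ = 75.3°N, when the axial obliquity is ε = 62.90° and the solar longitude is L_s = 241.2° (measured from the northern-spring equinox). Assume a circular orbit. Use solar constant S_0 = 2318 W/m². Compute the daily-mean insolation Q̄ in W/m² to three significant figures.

Q̄ ≈ 0.00 W/m²

Solar declination: sin δ = sin ε · sin L_s = sin 62.90° × sin 241.2° = -0.78010, so δ = -51.270°.
cos h₀ = −tan(+75.3°) tan(-51.270°) = 4.7527 ≥ 1 ⇒ polar night, h₀ = 0 and Q̄ = 0.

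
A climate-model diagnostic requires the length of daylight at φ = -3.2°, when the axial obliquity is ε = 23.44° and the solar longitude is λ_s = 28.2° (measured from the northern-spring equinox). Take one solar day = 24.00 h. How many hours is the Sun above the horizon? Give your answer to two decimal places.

11.92 h

Solar declination: sin δ = sin ε · sin λ_s = sin 23.44° × sin 28.2° = 0.18798, so δ = +10.835°.
cos H₀ = −tan φ · tan δ = −tan(-3.2°) × tan(+10.835°) = 0.0107, so H₀ = 1.5601 rad = 89.39°.
Daylight = 2H₀/(2π) × 24.00 h = (1.5601/π) × 24.00 = 11.92 h.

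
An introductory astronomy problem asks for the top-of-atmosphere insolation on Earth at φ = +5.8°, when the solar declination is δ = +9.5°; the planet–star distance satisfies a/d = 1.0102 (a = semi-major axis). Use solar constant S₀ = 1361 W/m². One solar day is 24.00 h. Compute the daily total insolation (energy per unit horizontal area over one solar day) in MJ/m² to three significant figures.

38.5 MJ/m²

cos H₀ = −tan(+5.8°) tan(+9.500°) = -0.0170, H₀ = 1.5878 rad.
Bracket: H₀ sin φ sin δ + cos φ cos δ sin H₀ = 1.5878×0.10106×0.16505 + 0.99488×0.98629×0.99986 = 0.026484 + 0.981103 = 1.007587.
Inverse-square distance factor (a/d)² = 1.0102² = 1.020504.
Q̄ = (S₀/π) × 1.020504 × [bracket] = (1361/π) × 1.020504 × 1.007587 = 445.46 W/m².
Daily total = Q̄ × 24.00 h × 3600 s/h = 445.46 × 24.00 × 3600 / 10⁶ = 38.49 MJ/m².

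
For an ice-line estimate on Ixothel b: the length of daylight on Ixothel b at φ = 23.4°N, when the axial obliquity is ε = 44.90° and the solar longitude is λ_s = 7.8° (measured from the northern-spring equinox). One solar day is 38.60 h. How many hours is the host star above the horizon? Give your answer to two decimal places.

19.81 h

Solar declination: sin δ = sin ε · sin λ_s = sin 44.90° × sin 7.8° = 0.09580, so δ = +5.497°.
cos H₀ = −tan φ · tan δ = −tan(+23.4°) × tan(+5.497°) = -0.0416, so H₀ = 1.6125 rad = 92.39°.
Daylight = 2H₀/(2π) × 38.60 h = (1.6125/π) × 38.60 = 19.81 h.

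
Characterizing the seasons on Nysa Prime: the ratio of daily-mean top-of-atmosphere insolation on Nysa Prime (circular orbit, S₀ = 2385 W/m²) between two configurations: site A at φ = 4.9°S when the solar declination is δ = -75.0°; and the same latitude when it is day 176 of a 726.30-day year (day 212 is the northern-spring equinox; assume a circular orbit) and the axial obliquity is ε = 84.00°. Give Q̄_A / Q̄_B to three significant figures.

Q̄_A / Q̄_B ≈ 0.405

— Configuration A (φ=-4.9°):
cos H₀ = −tan(-4.9°) tan(-75.000°) = -0.3199, H₀ = 1.8965 rad.
Bracket: H₀ sin φ sin δ + cos φ cos δ sin H₀ = 1.8965×-0.08542×-0.96593 + 0.99635×0.25882×0.94743 = 0.156480 + 0.244319 = 0.400799.
Q̄ = (S₀/π) × [bracket] = (2385/π) × 0.400799 = 304.27 W/m².
— Configuration B (φ=-4.9°):
Solar longitude: λ_s = 360° × (176 − 212)/726.30 = -17.844°, i.e. -17.844° + 360° = 342.156°.
sin δ = sin 84.00° × sin 342.156° = -0.30475, so δ = -17.743°.
cos H₀ = −tan(-4.9°) tan(-17.743°) = -0.0274, H₀ = 1.5982 rad.
Bracket: H₀ sin φ sin δ + cos φ cos δ sin H₀ = 1.5982×-0.08542×-0.30475 + 0.99635×0.95243×0.99962 = 0.041604 + 0.948593 = 0.990197.
Q̄ = (S₀/π) × [bracket] = (2385/π) × 0.990197 = 751.73 W/m².
Ratio Q̄_A / Q̄_B = 304.27 / 751.73 = 0.4048.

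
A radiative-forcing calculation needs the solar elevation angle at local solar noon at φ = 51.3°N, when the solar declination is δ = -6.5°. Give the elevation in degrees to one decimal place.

At local noon the hour angle is zero, so the zenith angle equals |φ − δ| = |+51.3° − (-6.500°)| = 57.800°.
Elevation = 90° − 57.800° = 32.2°.

32.2°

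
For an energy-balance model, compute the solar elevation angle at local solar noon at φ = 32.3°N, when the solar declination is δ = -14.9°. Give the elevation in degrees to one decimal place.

42.8°

At local noon the hour angle is zero, so the zenith angle equals |φ − δ| = |+32.3° − (-14.900°)| = 47.200°.
Elevation = 90° − 47.200° = 42.8°.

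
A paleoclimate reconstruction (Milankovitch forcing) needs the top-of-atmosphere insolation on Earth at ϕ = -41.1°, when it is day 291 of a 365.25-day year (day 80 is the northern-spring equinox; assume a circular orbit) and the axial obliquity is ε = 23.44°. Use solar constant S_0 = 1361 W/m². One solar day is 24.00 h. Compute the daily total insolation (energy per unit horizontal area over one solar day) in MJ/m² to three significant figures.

35.3 MJ/m²

Solar longitude: L_s = 360° × (291 − 80)/365.25 = 207.967°.
sin δ = sin 23.44° × sin 207.967° = -0.18655, so δ = -10.751°.
cos h₀ = −tan(-41.1°) tan(-10.751°) = -0.1656, h₀ = 1.7372 rad.
Bracket: h₀ sin ϕ sin δ + cos ϕ cos δ sin h₀ = 1.7372×-0.65738×-0.18655 + 0.75356×0.98245×0.98619 = 0.213040 + 0.730111 = 0.943151.
Q̄ = (S_0/π) × [bracket] = (1361/π) × 0.943151 = 408.59 W/m².
Daily total = Q̄ × 24.00 h × 3600 s/h = 408.59 × 24.00 × 3600 / 10⁶ = 35.30 MJ/m².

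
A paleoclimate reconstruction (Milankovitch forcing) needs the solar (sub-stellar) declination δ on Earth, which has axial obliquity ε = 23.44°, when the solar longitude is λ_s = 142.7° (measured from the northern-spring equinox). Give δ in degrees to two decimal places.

δ = +13.95°

sin δ = sin ε · sin λ_s = sin 23.44° × sin 142.7° = 0.241055.
δ = arcsin(0.241055) = +13.95°.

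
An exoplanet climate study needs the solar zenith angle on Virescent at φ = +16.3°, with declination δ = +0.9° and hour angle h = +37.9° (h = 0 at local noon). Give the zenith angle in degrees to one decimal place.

θ_z = 40.4°

cos θ_z = sin φ sin δ + cos φ cos δ cos h = 0.004409 + 0.757274 = 0.761683.
θ_z = arccos(0.761683) = 40.4°.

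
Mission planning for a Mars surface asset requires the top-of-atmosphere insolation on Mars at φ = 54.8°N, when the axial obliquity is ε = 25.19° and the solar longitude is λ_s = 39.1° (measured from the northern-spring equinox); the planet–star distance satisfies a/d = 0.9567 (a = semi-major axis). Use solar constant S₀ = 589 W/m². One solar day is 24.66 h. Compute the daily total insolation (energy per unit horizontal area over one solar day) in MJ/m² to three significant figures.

Solar declination: sin δ = sin ε · sin λ_s = sin 25.19° × sin 39.1° = 0.26843, so δ = +15.571°.
cos H₀ = −tan(+54.8°) tan(+15.571°) = -0.3950, H₀ = 1.9769 rad.
Bracket: H₀ sin φ sin δ + cos φ cos δ sin H₀ = 1.9769×0.81714×0.26843 + 0.57643×0.96330×0.91867 = 0.433623 + 0.510115 = 0.943738.
Inverse-square distance factor (a/d)² = 0.9567² = 0.915275.
Q̄ = (S₀/π) × 0.915275 × [bracket] = (589/π) × 0.915275 × 0.943738 = 161.95 W/m².
Daily total = Q̄ × 24.66 h × 3600 s/h = 161.95 × 24.66 × 3600 / 10⁶ = 14.38 MJ/m².

14.4 MJ/m²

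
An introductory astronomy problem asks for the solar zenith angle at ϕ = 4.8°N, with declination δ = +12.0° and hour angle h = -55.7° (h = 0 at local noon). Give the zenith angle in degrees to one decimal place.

cos θ_z = sin ϕ sin δ + cos ϕ cos δ cos h = 0.017398 + 0.549278 = 0.566676.
θ_z = arccos(0.566676) = 55.5°.

θ_z = 55.5°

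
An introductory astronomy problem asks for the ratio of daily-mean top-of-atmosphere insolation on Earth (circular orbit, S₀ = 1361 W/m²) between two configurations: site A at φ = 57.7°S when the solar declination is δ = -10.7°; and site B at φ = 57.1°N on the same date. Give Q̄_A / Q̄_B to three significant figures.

Q̄_A / Q̄_B ≈ 2.55

— Configuration A (φ=-57.7°):
cos H₀ = −tan(-57.7°) tan(-10.700°) = -0.2989, H₀ = 1.8743 rad.
Bracket: H₀ sin φ sin δ + cos φ cos δ sin H₀ = 1.8743×-0.84526×-0.18567 + 0.53435×0.98261×0.95429 = 0.294152 + 0.501057 = 0.795209.
Q̄ = (S₀/π) × [bracket] = (1361/π) × 0.795209 = 344.50 W/m².
— Configuration B (φ=+57.1°):
cos H₀ = −tan(+57.1°) tan(-10.700°) = 0.2921, H₀ = 1.2744 rad.
Bracket: H₀ sin φ sin δ + cos φ cos δ sin H₀ = 1.2744×0.83962×-0.18567 + 0.54317×0.98261×0.95640 = -0.198669 + 0.510454 = 0.311785.
Q̄ = (S₀/π) × [bracket] = (1361/π) × 0.311785 = 135.07 W/m².
Ratio Q̄_A / Q̄_B = 344.50 / 135.07 = 2.551.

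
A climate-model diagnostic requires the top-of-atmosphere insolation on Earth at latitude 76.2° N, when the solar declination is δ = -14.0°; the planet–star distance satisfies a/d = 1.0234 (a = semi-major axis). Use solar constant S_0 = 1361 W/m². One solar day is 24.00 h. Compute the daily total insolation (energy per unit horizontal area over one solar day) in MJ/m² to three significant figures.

0.00 MJ/m²

cos h₀ = −tan(+76.2°) tan(-14.000°) = 1.0151 ≥ 1 ⇒ polar night, h₀ = 0 and Q̄ = 0.
Inverse-square distance factor (a/d)² = 1.0234² = 1.047348.
Daily total = Q̄ × 24.00 h × 3600 s/h = 0.00 MJ/m².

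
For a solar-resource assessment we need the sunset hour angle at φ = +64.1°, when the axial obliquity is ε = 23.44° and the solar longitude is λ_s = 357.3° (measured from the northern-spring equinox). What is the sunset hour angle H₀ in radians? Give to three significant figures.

Solar declination: sin δ = sin ε · sin λ_s = sin 23.44° × sin 357.3° = -0.01874, so δ = -1.074°.
cos H₀ = −tan φ · tan δ = −tan(+64.1°) × tan(-1.074°) = 0.0386, so H₀ = 1.5322 rad = 87.79°.

H₀ = 1.53 rad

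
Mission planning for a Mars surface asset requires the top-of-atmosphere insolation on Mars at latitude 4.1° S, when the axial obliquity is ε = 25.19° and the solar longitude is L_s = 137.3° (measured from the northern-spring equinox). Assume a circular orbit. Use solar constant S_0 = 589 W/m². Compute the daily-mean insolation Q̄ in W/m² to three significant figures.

Solar declination: sin δ = sin ε · sin L_s = sin 25.19° × sin 137.3° = 0.28864, so δ = +16.777°.
cos h₀ = −tan(-4.1°) tan(+16.777°) = 0.0216, h₀ = 1.5492 rad.
Bracket: h₀ sin ϕ sin δ + cos ϕ cos δ sin h₀ = 1.5492×-0.07150×0.28864 + 0.99744×0.95744×0.99977 = -0.031972 + 0.954769 = 0.922797.
Q̄ = (S_0/π) × [bracket] = (589/π) × 0.922797 = 173.0 W/m².

Q̄ ≈ 173 W/m²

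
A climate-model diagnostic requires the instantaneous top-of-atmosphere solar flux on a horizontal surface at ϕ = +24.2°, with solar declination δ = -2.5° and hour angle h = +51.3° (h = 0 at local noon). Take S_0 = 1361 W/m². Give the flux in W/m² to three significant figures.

751 W/m²

cos θ_z = sin ϕ sin δ + cos ϕ cos δ cos h = -0.017881 + 0.569754 = 0.551873.
Flux = S_0 · cos θ_z = 1361 × 0.551873 = 751.1 W/m².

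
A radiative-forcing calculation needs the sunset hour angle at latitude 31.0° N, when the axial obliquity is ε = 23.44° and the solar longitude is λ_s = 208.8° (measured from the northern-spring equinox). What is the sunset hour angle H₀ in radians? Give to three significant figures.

Solar declination: sin δ = sin ε · sin λ_s = sin 23.44° × sin 208.8° = -0.19164, so δ = -11.048°.
cos H₀ = −tan φ · tan δ = −tan(+31.0°) × tan(-11.048°) = 0.1173, so H₀ = 1.4532 rad = 83.26°.

H₀ = 1.45 rad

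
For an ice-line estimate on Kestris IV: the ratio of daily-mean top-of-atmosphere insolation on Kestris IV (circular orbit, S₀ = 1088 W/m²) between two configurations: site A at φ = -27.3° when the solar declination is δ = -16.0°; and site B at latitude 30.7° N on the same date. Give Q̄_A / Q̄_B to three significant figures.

— Configuration A (φ=-27.3°):
cos H₀ = −tan(-27.3°) tan(-16.000°) = -0.1480, H₀ = 1.7193 rad.
Bracket: H₀ sin φ sin δ + cos φ cos δ sin H₀ = 1.7193×-0.45865×-0.27564 + 0.88862×0.96126×0.98899 = 0.217358 + 0.844790 = 1.062148.
Q̄ = (S₀/π) × [bracket] = (1088/π) × 1.062148 = 367.84 W/m².
— Configuration B (φ=+30.7°):
cos H₀ = −tan(+30.7°) tan(-16.000°) = 0.1703, H₀ = 1.3997 rad.
Bracket: H₀ sin φ sin δ + cos φ cos δ sin H₀ = 1.3997×0.51054×-0.27564 + 0.85985×0.96126×0.98540 = -0.196973 + 0.814472 = 0.617499.
Q̄ = (S₀/π) × [bracket] = (1088/π) × 0.617499 = 213.85 W/m².
Ratio Q̄_A / Q̄_B = 367.84 / 213.85 = 1.720.

Q̄_A / Q̄_B ≈ 1.72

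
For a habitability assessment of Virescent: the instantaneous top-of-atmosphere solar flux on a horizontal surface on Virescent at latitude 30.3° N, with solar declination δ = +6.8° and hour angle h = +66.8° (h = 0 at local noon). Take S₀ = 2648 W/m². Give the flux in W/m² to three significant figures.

cos θ_z = sin φ sin δ + cos φ cos δ cos h = 0.059738 + 0.337735 = 0.397473.
Flux = S₀ · cos θ_z = 2648 × 0.397473 = 1053 W/m².

1.05e+03 W/m²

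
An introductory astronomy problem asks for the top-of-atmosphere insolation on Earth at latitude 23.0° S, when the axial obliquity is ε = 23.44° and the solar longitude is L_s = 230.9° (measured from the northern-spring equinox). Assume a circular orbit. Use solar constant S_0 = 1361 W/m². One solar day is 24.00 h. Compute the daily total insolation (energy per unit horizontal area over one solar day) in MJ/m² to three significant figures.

40.2 MJ/m²

Solar declination: sin δ = sin ε · sin L_s = sin 23.44° × sin 230.9° = -0.30870, so δ = -17.981°.
cos h₀ = −tan(-23.0°) tan(-17.981°) = -0.1378, h₀ = 1.7090 rad.
Bracket: h₀ sin ϕ sin δ + cos ϕ cos δ sin h₀ = 1.7090×-0.39073×-0.30870 + 0.92050×0.95116×0.99046 = 0.206137 + 0.867190 = 1.073327.
Q̄ = (S_0/π) × [bracket] = (1361/π) × 1.073327 = 464.99 W/m².
Daily total = Q̄ × 24.00 h × 3600 s/h = 464.99 × 24.00 × 3600 / 10⁶ = 40.18 MJ/m².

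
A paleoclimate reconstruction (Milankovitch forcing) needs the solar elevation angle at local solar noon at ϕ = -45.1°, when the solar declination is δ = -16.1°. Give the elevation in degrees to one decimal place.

At local noon the hour angle is zero, so the zenith angle equals |ϕ − δ| = |-45.1° − (-16.100°)| = 29.000°.
Elevation = 90° − 29.000° = 61.0°.

61.0°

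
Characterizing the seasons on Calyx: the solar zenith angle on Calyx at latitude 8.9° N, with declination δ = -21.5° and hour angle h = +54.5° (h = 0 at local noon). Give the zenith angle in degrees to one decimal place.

θ_z = 61.5°

cos θ_z = sin ϕ sin δ + cos ϕ cos δ cos h = -0.056702 + 0.533791 = 0.477089.
θ_z = arccos(0.477089) = 61.5°.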